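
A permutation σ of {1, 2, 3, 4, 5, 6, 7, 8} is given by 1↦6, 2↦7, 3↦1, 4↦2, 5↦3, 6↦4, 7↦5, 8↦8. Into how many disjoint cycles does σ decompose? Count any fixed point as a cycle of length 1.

Cycle decomposition: (1 6 4 2 7 5 3) (8).
2 cycles.

2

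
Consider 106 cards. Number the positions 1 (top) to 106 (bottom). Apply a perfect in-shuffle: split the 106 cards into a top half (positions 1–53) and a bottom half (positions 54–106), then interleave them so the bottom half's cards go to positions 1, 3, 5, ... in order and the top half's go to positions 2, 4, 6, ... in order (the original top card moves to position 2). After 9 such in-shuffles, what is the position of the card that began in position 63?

49

Track the card's position through each in-shuffle:
63 → 19 → 38 → 76 → 45 → 90 → 73 → 39 → 78 → 49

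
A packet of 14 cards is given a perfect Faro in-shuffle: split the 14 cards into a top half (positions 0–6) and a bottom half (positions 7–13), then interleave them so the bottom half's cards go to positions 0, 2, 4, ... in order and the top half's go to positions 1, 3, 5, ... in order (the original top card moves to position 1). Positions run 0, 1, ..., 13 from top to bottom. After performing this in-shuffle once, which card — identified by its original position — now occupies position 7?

3

Work backwards from position 7, undoing one in-shuffle at a time:
7 ← 3
So the card now at position 7 started at position 3.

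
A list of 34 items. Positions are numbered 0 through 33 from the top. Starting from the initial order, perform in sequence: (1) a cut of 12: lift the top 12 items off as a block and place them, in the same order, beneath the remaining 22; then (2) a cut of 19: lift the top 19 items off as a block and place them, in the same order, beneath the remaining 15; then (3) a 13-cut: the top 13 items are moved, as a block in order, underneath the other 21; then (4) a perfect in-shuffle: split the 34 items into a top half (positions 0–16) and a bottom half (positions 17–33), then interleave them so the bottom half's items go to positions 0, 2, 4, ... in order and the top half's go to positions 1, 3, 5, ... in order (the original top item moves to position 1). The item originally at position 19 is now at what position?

19

Track the item from position 19 forward through each operation:
  after op 1 (cut 12): 19 → 7
  after op 2 (cut 19): 7 → 22
  after op 3 (cut 13): 22 → 9
  after op 4 (in-shuffle): 9 → 19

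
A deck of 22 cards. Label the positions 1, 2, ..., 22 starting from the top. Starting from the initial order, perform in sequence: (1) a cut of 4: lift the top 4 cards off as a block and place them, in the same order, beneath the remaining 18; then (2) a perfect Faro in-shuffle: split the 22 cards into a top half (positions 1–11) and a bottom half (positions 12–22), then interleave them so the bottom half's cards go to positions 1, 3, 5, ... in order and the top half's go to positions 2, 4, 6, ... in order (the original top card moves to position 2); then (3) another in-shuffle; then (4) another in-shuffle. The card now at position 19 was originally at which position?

Undo the operations in reverse order, starting from position 19:
  undo op 4 (in-shuffle, from bottom half): 19 ← 21
  undo op 3 (in-shuffle, from bottom half): 21 ← 22
  undo op 2 (in-shuffle, from top half): 22 ← 11
  undo op 1 (cut 4): 11 ← 15
So the card at position 19 came from original position 15.

15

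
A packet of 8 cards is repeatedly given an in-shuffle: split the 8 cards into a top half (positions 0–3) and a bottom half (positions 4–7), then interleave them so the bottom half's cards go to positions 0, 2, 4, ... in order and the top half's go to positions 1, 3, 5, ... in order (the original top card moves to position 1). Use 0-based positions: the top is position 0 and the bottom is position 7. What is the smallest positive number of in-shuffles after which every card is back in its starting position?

The in-shuffle permutes the 8 positions with cycle lengths [2, 6].
Every card is home exactly when every cycle has completed a whole number of laps, i.e. after lcm(2, 6) = 6 in-shuffles.

6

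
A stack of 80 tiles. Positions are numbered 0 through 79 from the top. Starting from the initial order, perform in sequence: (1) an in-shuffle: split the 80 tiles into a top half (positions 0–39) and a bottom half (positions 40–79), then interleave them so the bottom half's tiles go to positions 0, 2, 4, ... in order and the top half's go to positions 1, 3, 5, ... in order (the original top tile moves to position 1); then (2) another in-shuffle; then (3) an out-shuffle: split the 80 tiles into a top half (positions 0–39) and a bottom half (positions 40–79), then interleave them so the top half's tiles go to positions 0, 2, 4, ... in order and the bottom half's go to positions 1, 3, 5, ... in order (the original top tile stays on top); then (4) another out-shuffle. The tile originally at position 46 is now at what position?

Track the tile from position 46 forward through each operation:
  after op 1 (in-shuffle): 46 → 12
  after op 2 (in-shuffle): 12 → 25
  after op 3 (out-shuffle): 25 → 50
  after op 4 (out-shuffle): 50 → 21

21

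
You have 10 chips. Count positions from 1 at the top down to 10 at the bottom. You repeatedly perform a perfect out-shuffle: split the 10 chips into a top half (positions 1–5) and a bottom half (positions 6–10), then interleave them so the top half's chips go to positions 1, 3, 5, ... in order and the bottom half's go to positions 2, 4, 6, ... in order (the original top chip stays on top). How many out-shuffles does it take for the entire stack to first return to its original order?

The out-shuffle permutes the 10 positions with cycle lengths [1, 1, 2, 6].
Every chip is home exactly when every cycle has completed a whole number of laps, i.e. after lcm(1, 2, 6) = 6 out-shuffles.

6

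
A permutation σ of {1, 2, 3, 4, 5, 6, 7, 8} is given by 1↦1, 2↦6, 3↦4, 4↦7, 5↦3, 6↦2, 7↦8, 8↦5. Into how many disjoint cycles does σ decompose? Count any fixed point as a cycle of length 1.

Cycle decomposition: (1) (2 6) (3 4 7 8 5).
3 cycles.

3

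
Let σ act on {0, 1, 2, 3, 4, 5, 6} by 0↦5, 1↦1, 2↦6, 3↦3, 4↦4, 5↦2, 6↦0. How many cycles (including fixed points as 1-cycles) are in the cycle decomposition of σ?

Cycle decomposition: (0 5 2 6) (1) (3) (4).
4 cycles.

4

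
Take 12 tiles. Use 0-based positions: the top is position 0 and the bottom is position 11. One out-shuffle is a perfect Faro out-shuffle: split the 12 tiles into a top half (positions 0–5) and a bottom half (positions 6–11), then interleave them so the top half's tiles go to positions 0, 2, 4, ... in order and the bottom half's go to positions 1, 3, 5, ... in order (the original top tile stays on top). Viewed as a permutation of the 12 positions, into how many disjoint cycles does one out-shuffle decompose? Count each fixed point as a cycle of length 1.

Trace each unvisited position around until it returns:
(0) (1 2 4 8 5 10 9 7 3 6) (11)
3 cycles in total.

3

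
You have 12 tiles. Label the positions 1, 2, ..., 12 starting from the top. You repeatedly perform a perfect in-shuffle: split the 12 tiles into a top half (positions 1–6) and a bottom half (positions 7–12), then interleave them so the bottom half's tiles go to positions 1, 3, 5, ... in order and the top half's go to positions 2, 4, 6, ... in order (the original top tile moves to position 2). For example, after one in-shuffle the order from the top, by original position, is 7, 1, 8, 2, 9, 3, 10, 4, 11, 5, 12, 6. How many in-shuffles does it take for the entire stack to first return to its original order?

12

The in-shuffle permutes the 12 positions with cycle lengths [12].
Every tile is home exactly when every cycle has completed a whole number of laps, i.e. after lcm(12) = 12 in-shuffles.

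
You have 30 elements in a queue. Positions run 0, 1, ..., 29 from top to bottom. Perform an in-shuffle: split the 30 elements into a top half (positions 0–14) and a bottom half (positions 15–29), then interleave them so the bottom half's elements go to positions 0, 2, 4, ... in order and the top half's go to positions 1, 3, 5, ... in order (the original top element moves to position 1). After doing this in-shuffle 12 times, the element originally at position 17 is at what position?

9

Track the element's position through each in-shuffle:
17 → 4 → 9 → 19 → 8 → 17 → 4 → 9 → 19 → 8 → 17 → 4 → 9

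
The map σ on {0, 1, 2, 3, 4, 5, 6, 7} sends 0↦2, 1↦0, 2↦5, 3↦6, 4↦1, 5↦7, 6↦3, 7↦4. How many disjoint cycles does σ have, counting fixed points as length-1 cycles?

2

Cycle decomposition: (0 2 5 7 4 1) (3 6).
2 cycles.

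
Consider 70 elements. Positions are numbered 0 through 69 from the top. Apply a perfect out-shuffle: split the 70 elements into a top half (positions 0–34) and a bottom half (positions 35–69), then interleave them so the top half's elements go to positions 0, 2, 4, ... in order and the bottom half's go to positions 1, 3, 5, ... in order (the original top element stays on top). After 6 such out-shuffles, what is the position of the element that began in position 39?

12

Track the element's position through each out-shuffle:
39 → 9 → 18 → 36 → 3 → 6 → 12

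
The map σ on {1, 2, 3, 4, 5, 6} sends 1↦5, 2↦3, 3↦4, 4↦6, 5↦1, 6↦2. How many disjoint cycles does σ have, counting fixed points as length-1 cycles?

2

Cycle decomposition: (1 5) (2 3 4 6).
2 cycles.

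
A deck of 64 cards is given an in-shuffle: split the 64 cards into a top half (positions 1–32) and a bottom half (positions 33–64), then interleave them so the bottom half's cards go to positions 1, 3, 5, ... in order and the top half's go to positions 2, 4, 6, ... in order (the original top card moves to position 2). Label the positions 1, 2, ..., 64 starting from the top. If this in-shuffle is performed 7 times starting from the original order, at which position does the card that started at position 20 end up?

25

Track the card's position through each in-shuffle:
20 → 40 → 15 → 30 → 60 → 55 → 45 → 25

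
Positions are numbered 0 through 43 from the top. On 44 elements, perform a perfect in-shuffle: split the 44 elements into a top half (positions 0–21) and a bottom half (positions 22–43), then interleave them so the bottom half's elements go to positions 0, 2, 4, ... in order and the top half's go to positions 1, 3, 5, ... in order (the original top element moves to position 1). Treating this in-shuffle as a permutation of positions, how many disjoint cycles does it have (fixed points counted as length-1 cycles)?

7

Trace each unvisited position around until it returns:
(0 1 3 7 15 31 ... len 12) (2 5 11 23) (4 9 19 39 34 24) (6 13 27 10 21 43 ... len 12) (8 17 35 26) (14 29) (20 41 38 32)
7 cycles in total.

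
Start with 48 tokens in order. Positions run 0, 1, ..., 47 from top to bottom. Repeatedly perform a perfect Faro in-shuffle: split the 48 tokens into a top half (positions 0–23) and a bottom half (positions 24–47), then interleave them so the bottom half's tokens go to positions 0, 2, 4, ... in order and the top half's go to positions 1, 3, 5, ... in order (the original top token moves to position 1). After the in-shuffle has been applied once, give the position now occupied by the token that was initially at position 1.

3

Track the token's position through each in-shuffle:
1 → 3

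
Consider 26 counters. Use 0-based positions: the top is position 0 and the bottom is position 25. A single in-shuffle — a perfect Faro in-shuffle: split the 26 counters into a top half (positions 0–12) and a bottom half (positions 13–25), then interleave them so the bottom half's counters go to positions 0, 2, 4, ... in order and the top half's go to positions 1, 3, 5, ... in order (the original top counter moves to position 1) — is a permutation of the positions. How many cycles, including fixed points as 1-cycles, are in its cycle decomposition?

Trace each unvisited position around until it returns:
(0 1 3 7 15 4 ... len 18) (2 5 11 23 20 14) (8 17)
3 cycles in total.

3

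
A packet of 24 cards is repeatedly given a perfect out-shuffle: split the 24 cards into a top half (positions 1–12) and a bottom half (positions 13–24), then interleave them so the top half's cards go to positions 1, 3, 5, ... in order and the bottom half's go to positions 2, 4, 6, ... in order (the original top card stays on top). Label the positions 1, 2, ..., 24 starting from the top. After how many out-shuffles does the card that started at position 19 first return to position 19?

11

Follow position 19 under repeated out-shuffles:
19 → 14 → 4 → 7 → 13 → 2 → 3 → 5 → 9 → 17 → 10 → 19
It first returns after 11 out-shuffles.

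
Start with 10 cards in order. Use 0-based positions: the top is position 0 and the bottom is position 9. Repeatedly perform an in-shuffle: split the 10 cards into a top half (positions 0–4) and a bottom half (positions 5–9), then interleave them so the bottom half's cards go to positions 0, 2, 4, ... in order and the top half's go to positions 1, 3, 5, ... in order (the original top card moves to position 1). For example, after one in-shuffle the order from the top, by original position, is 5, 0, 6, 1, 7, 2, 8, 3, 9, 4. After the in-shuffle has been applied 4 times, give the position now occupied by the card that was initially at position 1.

9

Track the card's position through each in-shuffle:
1 → 3 → 7 → 4 → 9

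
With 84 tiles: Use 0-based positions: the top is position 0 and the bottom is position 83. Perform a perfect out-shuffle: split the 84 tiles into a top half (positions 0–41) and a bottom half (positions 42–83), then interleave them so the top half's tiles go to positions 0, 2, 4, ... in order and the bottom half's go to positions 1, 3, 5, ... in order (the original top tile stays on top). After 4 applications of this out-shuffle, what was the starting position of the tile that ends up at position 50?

Work backwards from position 50, undoing one out-shuffle at a time:
50 ← 25 ← 54 ← 27 ← 55
So the tile now at position 50 started at position 55.

55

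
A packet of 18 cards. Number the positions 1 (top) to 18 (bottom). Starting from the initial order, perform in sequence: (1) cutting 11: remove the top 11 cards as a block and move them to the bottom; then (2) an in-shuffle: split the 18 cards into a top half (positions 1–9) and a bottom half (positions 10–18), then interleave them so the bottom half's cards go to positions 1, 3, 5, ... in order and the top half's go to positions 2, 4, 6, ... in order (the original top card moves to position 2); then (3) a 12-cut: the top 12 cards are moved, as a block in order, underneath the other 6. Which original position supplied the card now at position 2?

Undo the operations in reverse order, starting from position 2:
  undo op 3 (cut 12): 2 ← 14
  undo op 2 (in-shuffle, from top half): 14 ← 7
  undo op 1 (cut 11): 7 ← 18
So the card at position 2 came from original position 18.

18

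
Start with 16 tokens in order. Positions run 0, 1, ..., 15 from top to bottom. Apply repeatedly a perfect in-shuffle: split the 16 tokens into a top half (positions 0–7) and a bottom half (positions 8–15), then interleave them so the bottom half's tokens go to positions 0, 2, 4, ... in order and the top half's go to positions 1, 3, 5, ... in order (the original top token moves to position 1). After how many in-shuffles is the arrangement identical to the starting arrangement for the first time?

The in-shuffle permutes the 16 positions with cycle lengths [8, 8].
Every token is home exactly when every cycle has completed a whole number of laps, i.e. after lcm(8) = 8 in-shuffles.

8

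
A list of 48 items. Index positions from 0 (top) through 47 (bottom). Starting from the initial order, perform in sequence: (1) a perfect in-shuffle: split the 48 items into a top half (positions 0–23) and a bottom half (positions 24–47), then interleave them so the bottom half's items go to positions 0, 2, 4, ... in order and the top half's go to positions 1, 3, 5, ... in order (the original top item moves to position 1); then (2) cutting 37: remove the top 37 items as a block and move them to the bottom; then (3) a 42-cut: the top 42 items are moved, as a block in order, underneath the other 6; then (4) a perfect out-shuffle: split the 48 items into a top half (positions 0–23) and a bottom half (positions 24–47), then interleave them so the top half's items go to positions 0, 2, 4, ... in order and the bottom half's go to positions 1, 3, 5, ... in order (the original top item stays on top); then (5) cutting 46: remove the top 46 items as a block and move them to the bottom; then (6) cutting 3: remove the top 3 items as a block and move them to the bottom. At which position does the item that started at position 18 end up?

Track the item from position 18 forward through each operation:
  after op 1 (in-shuffle): 18 → 37
  after op 2 (cut 37): 37 → 0
  after op 3 (cut 42): 0 → 6
  after op 4 (out-shuffle): 6 → 12
  after op 5 (cut 46): 12 → 14
  after op 6 (cut 3): 14 → 11

11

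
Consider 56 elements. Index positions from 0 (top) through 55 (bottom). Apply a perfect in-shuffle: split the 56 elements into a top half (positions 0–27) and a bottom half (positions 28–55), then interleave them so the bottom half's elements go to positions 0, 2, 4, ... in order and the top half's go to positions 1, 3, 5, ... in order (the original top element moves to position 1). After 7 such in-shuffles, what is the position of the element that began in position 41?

17

Track the element's position through each in-shuffle:
41 → 26 → 53 → 50 → 44 → 32 → 8 → 17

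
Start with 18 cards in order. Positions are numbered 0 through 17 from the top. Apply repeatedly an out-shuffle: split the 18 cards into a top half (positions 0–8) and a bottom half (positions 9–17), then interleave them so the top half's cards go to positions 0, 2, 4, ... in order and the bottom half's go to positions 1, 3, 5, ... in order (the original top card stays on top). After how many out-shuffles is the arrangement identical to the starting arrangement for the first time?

8

The out-shuffle permutes the 18 positions with cycle lengths [1, 1, 8, 8].
Every card is home exactly when every cycle has completed a whole number of laps, i.e. after lcm(1, 8) = 8 out-shuffles.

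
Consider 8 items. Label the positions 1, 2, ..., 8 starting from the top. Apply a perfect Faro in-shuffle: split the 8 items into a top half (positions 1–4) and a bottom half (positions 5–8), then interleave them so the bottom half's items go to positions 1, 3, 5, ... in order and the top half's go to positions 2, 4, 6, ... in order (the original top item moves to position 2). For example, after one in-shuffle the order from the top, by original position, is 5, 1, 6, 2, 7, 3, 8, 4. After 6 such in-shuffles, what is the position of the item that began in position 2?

2

Track the item's position through each in-shuffle:
2 → 4 → 8 → 7 → 5 → 1 → 2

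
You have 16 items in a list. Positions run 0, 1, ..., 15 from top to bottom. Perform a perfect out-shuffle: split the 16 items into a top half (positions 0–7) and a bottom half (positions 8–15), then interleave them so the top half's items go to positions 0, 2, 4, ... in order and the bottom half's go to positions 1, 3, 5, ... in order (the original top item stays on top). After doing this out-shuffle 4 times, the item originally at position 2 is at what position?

Track the item's position through each out-shuffle:
2 → 4 → 8 → 1 → 2

2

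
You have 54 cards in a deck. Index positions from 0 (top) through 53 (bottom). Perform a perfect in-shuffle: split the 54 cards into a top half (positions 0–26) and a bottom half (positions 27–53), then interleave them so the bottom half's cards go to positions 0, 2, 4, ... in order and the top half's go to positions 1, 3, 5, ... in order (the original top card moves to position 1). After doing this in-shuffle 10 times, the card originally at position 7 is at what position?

51

Track the card's position through each in-shuffle:
7 → 15 → 31 → 8 → 17 → 35 → 16 → 33 → 12 → 25 → 51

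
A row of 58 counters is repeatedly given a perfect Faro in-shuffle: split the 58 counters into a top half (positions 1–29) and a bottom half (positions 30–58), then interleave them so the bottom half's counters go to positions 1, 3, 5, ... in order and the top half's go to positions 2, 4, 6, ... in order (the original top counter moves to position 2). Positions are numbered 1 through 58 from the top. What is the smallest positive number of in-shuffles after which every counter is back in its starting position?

The in-shuffle permutes the 58 positions with cycle lengths [58].
Every counter is home exactly when every cycle has completed a whole number of laps, i.e. after lcm(58) = 58 in-shuffles.

58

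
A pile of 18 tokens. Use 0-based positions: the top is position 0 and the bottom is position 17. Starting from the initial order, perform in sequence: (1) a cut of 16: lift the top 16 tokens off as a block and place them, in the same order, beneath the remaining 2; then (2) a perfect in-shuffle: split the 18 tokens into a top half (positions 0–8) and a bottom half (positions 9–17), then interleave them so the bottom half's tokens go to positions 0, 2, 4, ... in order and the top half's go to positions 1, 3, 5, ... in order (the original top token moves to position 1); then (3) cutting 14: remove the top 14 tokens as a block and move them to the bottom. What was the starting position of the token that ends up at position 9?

0

Undo the operations in reverse order, starting from position 9:
  undo op 3 (cut 14): 9 ← 5
  undo op 2 (in-shuffle, from top half): 5 ← 2
  undo op 1 (cut 16): 2 ← 0
So the token at position 9 came from original position 0.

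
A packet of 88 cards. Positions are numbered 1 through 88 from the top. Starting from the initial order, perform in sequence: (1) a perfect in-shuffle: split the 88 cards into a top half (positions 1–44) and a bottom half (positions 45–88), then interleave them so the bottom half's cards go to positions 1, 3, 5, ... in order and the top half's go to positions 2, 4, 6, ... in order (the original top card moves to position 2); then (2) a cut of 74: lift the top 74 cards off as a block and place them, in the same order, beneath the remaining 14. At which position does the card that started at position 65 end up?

Track the card from position 65 forward through each operation:
  after op 1 (in-shuffle): 65 → 41
  after op 2 (cut 74): 41 → 55

55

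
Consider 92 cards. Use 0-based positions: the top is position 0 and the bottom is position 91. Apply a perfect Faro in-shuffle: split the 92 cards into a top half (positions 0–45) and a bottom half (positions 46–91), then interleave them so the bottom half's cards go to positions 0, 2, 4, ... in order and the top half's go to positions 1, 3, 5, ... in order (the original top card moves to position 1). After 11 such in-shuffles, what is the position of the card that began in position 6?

Track the card's position through each in-shuffle:
6 → 13 → 27 → 55 → 18 → 37 → 75 → 58 → 24 → 49 → 6 → 13

13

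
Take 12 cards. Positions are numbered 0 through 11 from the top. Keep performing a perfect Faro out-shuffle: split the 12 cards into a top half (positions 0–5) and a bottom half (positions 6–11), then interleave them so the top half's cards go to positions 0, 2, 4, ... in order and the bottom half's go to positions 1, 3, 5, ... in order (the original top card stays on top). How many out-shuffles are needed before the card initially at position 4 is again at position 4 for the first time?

Follow position 4 under repeated out-shuffles:
4 → 8 → 5 → 10 → 9 → 7 → 3 → 6 → 1 → 2 → 4
It first returns after 10 out-shuffles.

10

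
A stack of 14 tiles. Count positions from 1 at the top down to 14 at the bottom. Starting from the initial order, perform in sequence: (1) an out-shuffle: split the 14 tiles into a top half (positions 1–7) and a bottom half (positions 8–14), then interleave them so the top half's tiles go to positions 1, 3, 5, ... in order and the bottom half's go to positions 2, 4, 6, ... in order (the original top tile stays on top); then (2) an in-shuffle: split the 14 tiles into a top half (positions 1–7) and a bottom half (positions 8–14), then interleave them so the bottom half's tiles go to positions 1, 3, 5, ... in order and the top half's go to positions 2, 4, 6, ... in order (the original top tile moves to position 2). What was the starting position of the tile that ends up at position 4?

8

Undo the operations in reverse order, starting from position 4:
  undo op 2 (in-shuffle, from top half): 4 ← 2
  undo op 1 (out-shuffle, from bottom half): 2 ← 8
So the tile at position 4 came from original position 8.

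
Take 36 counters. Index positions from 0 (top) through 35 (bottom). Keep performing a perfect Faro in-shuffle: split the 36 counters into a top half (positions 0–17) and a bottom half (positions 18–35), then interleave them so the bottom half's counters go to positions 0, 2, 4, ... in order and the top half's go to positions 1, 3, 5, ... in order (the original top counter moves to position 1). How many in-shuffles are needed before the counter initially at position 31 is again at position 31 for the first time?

36

Follow position 31 under repeated in-shuffles:
31 → 26 → 16 → 33 → 30 → 24 → 12 → 25 → ... → 31 (length 36)
It first returns after 36 in-shuffles.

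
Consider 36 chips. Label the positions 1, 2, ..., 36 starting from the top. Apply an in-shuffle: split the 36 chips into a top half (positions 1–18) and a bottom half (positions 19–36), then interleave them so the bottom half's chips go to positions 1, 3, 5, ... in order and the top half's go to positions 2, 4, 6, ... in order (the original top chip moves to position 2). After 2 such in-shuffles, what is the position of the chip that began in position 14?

Track the chip's position through each in-shuffle:
14 → 28 → 19

19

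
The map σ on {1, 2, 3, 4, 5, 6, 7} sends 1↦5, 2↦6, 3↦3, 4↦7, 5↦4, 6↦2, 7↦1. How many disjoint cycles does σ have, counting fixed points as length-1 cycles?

3

Cycle decomposition: (1 5 4 7) (2 6) (3).
3 cycles.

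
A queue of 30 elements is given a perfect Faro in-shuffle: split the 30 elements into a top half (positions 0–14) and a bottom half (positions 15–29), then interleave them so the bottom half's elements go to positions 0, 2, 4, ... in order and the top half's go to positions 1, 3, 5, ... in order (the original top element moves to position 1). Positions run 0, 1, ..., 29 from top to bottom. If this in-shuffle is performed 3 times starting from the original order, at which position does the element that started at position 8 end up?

Track the element's position through each in-shuffle:
8 → 17 → 4 → 9

9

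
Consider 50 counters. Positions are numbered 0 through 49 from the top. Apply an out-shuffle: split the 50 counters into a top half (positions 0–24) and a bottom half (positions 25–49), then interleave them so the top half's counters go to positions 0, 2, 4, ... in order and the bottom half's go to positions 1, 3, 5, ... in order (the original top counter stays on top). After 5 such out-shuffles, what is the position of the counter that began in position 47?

34

Track the counter's position through each out-shuffle:
47 → 45 → 41 → 33 → 17 → 34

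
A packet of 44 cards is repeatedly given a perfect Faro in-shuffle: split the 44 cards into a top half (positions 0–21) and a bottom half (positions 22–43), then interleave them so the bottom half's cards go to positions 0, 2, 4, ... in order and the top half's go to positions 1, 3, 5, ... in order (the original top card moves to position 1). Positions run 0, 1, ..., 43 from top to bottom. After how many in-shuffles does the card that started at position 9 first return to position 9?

6

Follow position 9 under repeated in-shuffles:
9 → 19 → 39 → 34 → 24 → 4 → 9
It first returns after 6 in-shuffles.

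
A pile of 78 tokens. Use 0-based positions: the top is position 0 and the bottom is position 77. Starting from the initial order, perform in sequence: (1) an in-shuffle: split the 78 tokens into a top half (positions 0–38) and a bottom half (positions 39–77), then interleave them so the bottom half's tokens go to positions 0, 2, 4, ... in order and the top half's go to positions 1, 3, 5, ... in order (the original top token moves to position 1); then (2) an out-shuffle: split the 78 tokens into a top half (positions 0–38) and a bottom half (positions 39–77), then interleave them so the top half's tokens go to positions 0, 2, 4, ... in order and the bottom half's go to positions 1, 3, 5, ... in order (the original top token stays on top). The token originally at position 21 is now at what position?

Track the token from position 21 forward through each operation:
  after op 1 (in-shuffle): 21 → 43
  after op 2 (out-shuffle): 43 → 9

9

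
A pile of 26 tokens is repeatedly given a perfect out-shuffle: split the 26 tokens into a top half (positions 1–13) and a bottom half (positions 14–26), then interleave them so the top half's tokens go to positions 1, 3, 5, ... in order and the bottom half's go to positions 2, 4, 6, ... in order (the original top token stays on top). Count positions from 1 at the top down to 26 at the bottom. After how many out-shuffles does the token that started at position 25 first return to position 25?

Follow position 25 under repeated out-shuffles:
25 → 24 → 22 → 18 → 10 → 19 → 12 → 23 → 20 → 14 → 2 → 3 → 5 → 9 → 17 → 8 → 15 → 4 → 7 → 13 → 25
It first returns after 20 out-shuffles.

20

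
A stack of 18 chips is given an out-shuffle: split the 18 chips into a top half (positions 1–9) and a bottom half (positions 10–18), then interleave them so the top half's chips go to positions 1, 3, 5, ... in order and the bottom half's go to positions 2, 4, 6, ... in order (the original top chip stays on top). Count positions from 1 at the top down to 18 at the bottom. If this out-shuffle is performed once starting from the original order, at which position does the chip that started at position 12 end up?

6

Track the chip's position through each out-shuffle:
12 → 6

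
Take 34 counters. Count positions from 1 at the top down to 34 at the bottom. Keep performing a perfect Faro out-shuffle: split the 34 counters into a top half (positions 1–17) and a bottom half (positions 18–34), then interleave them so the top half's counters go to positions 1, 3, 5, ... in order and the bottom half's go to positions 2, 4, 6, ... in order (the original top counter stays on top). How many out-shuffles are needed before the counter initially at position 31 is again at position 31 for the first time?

Follow position 31 under repeated out-shuffles:
31 → 28 → 22 → 10 → 19 → 4 → 7 → 13 → 25 → 16 → 31
It first returns after 10 out-shuffles.

10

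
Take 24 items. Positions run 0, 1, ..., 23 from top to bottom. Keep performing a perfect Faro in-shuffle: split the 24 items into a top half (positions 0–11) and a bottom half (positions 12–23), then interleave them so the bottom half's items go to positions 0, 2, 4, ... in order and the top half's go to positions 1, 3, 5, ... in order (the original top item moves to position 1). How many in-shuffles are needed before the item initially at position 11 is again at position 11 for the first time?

20

Follow position 11 under repeated in-shuffles:
11 → 23 → 22 → 20 → 16 → 8 → 17 → 10 → 21 → 18 → 12 → 0 → 1 → 3 → 7 → 15 → 6 → 13 → 2 → 5 → 11
It first returns after 20 in-shuffles.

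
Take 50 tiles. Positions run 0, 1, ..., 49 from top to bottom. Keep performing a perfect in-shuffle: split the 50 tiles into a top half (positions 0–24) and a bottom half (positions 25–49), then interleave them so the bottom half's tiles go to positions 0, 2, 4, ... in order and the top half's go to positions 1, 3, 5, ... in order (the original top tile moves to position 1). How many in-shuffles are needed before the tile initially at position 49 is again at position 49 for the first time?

Follow position 49 under repeated in-shuffles:
49 → 48 → 46 → 42 → 34 → 18 → 37 → 24 → 49
It first returns after 8 in-shuffles.

8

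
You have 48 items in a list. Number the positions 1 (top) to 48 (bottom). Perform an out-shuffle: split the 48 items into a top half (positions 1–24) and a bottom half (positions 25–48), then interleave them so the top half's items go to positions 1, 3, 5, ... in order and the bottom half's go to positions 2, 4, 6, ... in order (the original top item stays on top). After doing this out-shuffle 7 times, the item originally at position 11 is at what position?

12

Track the item's position through each out-shuffle:
11 → 21 → 41 → 34 → 20 → 39 → 30 → 12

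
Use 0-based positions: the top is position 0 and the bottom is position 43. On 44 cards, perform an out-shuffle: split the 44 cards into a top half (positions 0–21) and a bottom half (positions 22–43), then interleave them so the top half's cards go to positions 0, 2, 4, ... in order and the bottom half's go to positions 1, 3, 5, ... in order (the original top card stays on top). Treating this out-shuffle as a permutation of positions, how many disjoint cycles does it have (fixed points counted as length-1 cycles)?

5

Trace each unvisited position around until it returns:
(0) (1 2 4 8 16 32 ... len 14) (3 6 12 24 5 10 ... len 14) (7 14 28 13 26 9 ... len 14) (43)
5 cycles in total.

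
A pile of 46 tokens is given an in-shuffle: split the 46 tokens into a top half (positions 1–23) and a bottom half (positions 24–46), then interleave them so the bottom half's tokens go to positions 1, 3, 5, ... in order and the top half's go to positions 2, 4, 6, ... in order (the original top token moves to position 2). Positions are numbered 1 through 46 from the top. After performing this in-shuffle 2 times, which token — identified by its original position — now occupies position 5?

13

Work backwards from position 5, undoing one in-shuffle at a time:
5 ← 26 ← 13
So the token now at position 5 started at position 13.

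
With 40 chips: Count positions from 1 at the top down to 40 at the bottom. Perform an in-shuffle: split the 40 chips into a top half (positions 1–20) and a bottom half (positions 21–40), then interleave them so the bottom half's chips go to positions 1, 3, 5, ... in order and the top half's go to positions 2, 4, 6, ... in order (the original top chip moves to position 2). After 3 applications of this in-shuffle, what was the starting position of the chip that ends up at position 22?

13

Work backwards from position 22, undoing one in-shuffle at a time:
22 ← 11 ← 26 ← 13
So the chip now at position 22 started at position 13.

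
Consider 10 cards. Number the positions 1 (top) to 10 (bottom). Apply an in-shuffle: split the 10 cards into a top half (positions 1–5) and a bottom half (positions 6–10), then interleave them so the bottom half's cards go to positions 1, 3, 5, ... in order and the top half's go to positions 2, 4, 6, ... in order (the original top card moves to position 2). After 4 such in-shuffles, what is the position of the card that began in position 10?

6

Track the card's position through each in-shuffle:
10 → 9 → 7 → 3 → 6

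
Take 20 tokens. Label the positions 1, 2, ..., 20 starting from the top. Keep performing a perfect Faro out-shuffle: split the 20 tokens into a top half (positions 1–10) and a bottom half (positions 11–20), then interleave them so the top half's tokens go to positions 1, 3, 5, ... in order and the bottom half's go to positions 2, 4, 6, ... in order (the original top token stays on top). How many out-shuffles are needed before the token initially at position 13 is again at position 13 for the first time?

18

Follow position 13 under repeated out-shuffles:
13 → 6 → 11 → 2 → 3 → 5 → 9 → 17 → 14 → 8 → 15 → 10 → 19 → 18 → 16 → 12 → 4 → 7 → 13
It first returns after 18 out-shuffles.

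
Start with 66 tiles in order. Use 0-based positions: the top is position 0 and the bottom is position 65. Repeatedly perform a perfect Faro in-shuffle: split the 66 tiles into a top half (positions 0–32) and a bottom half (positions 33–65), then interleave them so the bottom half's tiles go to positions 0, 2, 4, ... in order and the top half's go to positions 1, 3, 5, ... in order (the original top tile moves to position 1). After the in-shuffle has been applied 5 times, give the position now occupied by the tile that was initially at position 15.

Track the tile's position through each in-shuffle:
15 → 31 → 63 → 60 → 54 → 42

42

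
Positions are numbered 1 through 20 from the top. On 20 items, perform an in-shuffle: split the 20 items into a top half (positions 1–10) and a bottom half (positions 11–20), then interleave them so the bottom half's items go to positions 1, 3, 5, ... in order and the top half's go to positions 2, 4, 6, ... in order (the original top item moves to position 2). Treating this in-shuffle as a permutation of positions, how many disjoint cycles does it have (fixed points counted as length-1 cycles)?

5

Trace each unvisited position around until it returns:
(1 2 4 8 16 11) (3 6 12) (5 10 20 19 17 13) (7 14) (9 18 15)
5 cycles in total.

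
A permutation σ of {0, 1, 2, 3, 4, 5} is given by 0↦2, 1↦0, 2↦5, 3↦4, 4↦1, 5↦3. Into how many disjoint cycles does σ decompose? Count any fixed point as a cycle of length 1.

1

Cycle decomposition: (0 2 5 3 4 1).
1 cycle.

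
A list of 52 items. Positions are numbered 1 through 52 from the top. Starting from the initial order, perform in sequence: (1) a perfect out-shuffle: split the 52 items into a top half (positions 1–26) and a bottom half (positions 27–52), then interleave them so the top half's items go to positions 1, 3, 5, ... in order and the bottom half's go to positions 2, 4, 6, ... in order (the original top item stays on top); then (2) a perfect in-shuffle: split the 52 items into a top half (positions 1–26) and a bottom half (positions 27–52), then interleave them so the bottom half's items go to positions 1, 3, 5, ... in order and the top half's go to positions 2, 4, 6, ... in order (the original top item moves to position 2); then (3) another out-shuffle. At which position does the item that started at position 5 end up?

35

Track the item from position 5 forward through each operation:
  after op 1 (out-shuffle): 5 → 9
  after op 2 (in-shuffle): 9 → 18
  after op 3 (out-shuffle): 18 → 35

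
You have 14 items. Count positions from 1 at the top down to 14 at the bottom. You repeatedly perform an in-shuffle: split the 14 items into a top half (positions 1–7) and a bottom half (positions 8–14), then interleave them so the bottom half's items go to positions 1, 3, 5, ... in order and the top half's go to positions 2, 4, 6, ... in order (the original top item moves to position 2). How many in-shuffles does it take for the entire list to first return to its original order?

4

The in-shuffle permutes the 14 positions with cycle lengths [2, 4, 4, 4].
Every item is home exactly when every cycle has completed a whole number of laps, i.e. after lcm(2, 4) = 4 in-shuffles.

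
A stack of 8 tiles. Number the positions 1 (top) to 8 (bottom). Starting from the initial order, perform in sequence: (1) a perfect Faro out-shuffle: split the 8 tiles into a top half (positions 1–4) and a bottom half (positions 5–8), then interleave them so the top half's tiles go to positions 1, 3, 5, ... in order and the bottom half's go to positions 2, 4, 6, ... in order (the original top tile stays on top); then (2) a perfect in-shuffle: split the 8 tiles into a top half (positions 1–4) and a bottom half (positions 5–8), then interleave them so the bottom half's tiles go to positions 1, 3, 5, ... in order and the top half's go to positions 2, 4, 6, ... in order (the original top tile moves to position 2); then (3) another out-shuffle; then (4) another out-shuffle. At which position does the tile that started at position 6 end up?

8

Track the tile from position 6 forward through each operation:
  after op 1 (out-shuffle): 6 → 4
  after op 2 (in-shuffle): 4 → 8
  after op 3 (out-shuffle): 8 → 8
  after op 4 (out-shuffle): 8 → 8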